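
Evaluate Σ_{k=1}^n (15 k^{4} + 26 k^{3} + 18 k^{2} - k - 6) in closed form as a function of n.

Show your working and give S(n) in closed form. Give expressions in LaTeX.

The ratio is (15*k**4 + 86*k**3 + 186*k**2 + 173*k + 52)/(15*k**4 + 26*k**3 + 18*k**2 - k - 6).
Take A(k)=1, B(k)=1, C(k)=k**4 + 26*k**3/15 + 6*k**2/5 - k/15 - 2/5.
Key eq: (1)·f(k+1) = (1)·f(k) + (k**4 + 26*k**3/15 + 6*k**2/5 - k/15 - 2/5).
d = 5 from the (0,0,4) case.
Solving with deg f ≤ 5: f(k) = k*(3*k**4 - k**3 - 2*k**2 - 3*k - 3)/15.
Get s_k = R·t_k = k*(3*k**4 - k**3 - 2*k**2 - 3*k - 3) with R(k) = B(k−1)f(k)/C(k) = k*(3*k**4 - k**3 - 2*k**2 - 3*k - 3)/(15*k**4 + 26*k**3 + 18*k**2 - k - 6).
s_(k+1) − s_k = 15*k**4 + 26*k**3 + 18*k**2 - k - 6 = t_k.
Evaluate: s_(n+1) = 3*n**5 + 14*n**4 + 24*n**3 + 15*n**2 - 4*n - 6; subtract s_(1) = -6 ⇒ S(n) = n*(3*n**4 + 14*n**3 + 24*n**2 + 15*n - 4).

S(n) = n \left(3 n^{4} + 14 n^{3} + 24 n^{2} + 15 n - 4\right)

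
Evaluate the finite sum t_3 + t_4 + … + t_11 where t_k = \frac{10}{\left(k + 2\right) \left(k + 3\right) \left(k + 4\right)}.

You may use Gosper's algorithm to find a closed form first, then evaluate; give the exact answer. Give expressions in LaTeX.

Σ = 1/7

r(k) = (k + 2)/(k + 5) after simplifying.
Gosper form: A/B · C(k+1)/C(k) with A=k + 2, B=k + 5, C=1.
Key eq: (k + 2)·f(k+1) = (k + 4)·f(k) + (1).
Degrees (1,1,0) ⇒ d ≤ 2.
Match coefficients ⇒ f(k) = k*(k + 5)/12.
Certificate R = B(k−1)f/C = k*(k + 4)*(k + 5)/12 gives s_k = 5*k*(k + 5)/(6*(k + 2)*(k + 3)).
s_(k+1) − s_k = 10/(k**3 + 9*k**2 + 26*k + 24) = t_k.
Evaluate s at k=12 and k=3: 17/21 and 2/3; difference 1/7.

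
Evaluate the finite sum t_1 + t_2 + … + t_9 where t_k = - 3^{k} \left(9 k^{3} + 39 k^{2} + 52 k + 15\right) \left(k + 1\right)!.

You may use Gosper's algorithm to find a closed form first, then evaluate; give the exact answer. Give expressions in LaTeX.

Ratio r(k) = 3*(9*k**4 + 84*k**3 + 289*k**2 + 429*k + 230)/(9*k**3 + 39*k**2 + 52*k + 15).
A = 3*k + 6, B = 1, C = k**3 + 13*k**2/3 + 52*k/9 + 5/3.
Set up (3*k + 6)·f(k+1) − (1)·f(k) − (k**3 + 13*k**2/3 + 52*k/9 + 5/3) = 0.
d = 2 from the (1,0,3) case.
Solve for f: f(k) = (3*k**2 + 2*k - 3)/9 (degree 2 ≤ 2).
R(k) = B(k−1)·f(k)/C(k) = (3*k**2 + 2*k - 3)/(9*k**3 + 39*k**2 + 52*k + 15); s_k = R·t_k = -3**k*(3*k**2 + 2*k - 3)*factorial(k + 1).
s_(k+1) − s_k = -3**k*(9*k**3 + 39*k**2 + 52*k + 15)*factorial(k + 1) = t_k.
Σ_(k=1)^(9) t_k = s_(10) − s_(1) = -747183938054400 − (-12) = -747183938054388.

Σ = -747183938054388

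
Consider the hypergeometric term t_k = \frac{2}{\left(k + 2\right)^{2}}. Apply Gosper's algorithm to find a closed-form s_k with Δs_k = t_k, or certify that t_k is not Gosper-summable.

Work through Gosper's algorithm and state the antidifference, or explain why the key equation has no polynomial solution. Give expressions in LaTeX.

none (Gosper's algorithm certifies no s_k)

r(k) = (k + 2)**2/(k + 3)**2 after simplifying.
Gosper form: A/B · C(k+1)/C(k) with A=k**2 + 4*k + 4, B=k**2 + 6*k + 9, C=1.
Set up (k**2 + 4*k + 4)·f(k+1) − (k**2 + 4*k + 4)·f(k) − (1) = 0.
Degrees (2,2,0) ⇒ d ≤ 0.
Write f(k) = c0. Then LHS − RHS = -1, requiring -1 = 0: contradictory. No certificate.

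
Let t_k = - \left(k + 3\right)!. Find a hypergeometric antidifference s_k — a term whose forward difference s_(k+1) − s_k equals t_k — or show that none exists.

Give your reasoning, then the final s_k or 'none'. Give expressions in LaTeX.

none — t_k is not Gosper-summable

Compute t_(k+1)/t_k: get k + 4.
Gosper form: A/B · C(k+1)/C(k) with A=k + 4, B=1, C=1.
f must satisfy (k + 4)·f(k+1) − (1)·f(k) = 1.
Bound: deg f ≤ -1.
deg f ≤ -1 is impossible — no certificate.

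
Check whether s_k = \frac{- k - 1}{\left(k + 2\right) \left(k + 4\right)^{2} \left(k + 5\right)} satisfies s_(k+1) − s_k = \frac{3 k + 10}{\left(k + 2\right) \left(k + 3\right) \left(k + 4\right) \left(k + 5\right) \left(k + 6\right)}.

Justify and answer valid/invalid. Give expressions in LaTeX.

s_(k+1) = (-k - 2)/((k + 3)*(k + 5)**2*(k + 6))
s_(k+1) − s_k = (3*k**3 + 25*k**2 + 57*k + 26)/(k**7 + 29*k**6 + 355*k**5 + 2375*k**4 + 9364*k**3 + 21716*k**2 + 27360*k + 14400)
(s_(k+1) − s_k) − t_k = 3*(-4*k**2 - 31*k - 58)/(k**7 + 29*k**6 + 355*k**5 + 2375*k**4 + 9364*k**3 + 21716*k**2 + 27360*k + 14400)

Invalid: residual \frac{3 \left(- 4 k^{2} - 31 k - 58\right)}{k^{7} + 29 k^{6} + 355 k^{5} + 2375 k^{4} + 9364 k^{3} + 21716 k^{2} + 27360 k + 14400} ≠ 0.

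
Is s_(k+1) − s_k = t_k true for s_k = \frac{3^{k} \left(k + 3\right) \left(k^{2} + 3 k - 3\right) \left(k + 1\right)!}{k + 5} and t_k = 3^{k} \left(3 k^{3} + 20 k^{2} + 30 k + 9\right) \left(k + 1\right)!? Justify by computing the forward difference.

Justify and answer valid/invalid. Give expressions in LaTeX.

Invalid: residual - \frac{2 \cdot 3^{k} \left(3 k^{4} + 35 k^{3} + 129 k^{2} + 156 k + 48\right) \left(k + 1\right)!}{\left(k + 5\right) \left(k + 6\right)} ≠ 0.

s_(k+1) = 3**(k + 1)*(k + 4)*(k**2 + 5*k + 1)*factorial(k + 2)/(k + 6)
s_(k+1) − s_k = 3**k*(3*k**5 + 47*k**4 + 270*k**3 + 681*k**2 + 687*k + 174)*factorial(k + 1)/((k + 5)*(k + 6))
(s_(k+1) − s_k) − t_k = -2*3**k*(3*k**4 + 35*k**3 + 129*k**2 + 156*k + 48)*factorial(k + 1)/((k + 5)*(k + 6))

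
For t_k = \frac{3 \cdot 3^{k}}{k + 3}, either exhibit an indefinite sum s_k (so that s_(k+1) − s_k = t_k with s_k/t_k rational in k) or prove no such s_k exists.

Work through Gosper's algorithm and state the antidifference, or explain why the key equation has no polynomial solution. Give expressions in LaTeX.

The ratio is 3*(k + 3)/(k + 4).
Take A(k)=3*k + 9, B(k)=k + 4, C(k)=1.
Key eq: (3*k + 9)·f(k+1) = (k + 3)·f(k) + (1).
d = -1 from the (1,1,0) case.
deg f ≤ -1 is impossible — no certificate.

none — t_k is not Gosper-summable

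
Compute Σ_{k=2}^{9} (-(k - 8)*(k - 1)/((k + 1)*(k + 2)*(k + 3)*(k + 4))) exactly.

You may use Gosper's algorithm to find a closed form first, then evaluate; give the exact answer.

Σ = 6/143

t_(k+1)/t_k = k*(k - 7)*(k + 1)/((k - 8)*(k - 1)*(k + 5)).
Gosper form: A/B · C(k+1)/C(k) with A=k + 1, B=k + 5, C=k**2 - 9*k + 8.
f must satisfy (k + 1)·f(k+1) − (k + 4)·f(k) = k**2 - 9*k + 8.
d = 3 from the (1,1,2) case.
A polynomial solution: f(k) = k*(k**2 + 3*k + 20)/3.
Get s_k = R·t_k = k*(-k**2 - 3*k - 20)/(3*(k**3 + 6*k**2 + 11*k + 6)) with R(k) = B(k−1)f(k)/C(k) = k*(k + 4)*(k**2 + 3*k + 20)/(3*(k - 8)*(k - 1)).
s_(k+1) − s_k = (-k**2 + 9*k - 8)/(k**4 + 10*k**3 + 35*k**2 + 50*k + 24) = t_k.
Evaluate s at k=10 and k=2: -125/429 and -1/3; difference 6/143.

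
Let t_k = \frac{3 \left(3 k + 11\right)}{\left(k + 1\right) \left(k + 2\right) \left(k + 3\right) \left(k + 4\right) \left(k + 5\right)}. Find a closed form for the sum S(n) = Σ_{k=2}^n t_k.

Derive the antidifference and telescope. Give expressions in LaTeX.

Compute t_(k+1)/t_k: get (k + 1)*(3*k + 14)/((k + 6)*(3*k + 11)).
Normal form (A,B,C) = (k + 1, k + 6, k + 11/3).
Set up (k + 1)·f(k+1) − (k + 5)·f(k) − (k + 11/3) = 0.
Degrees (1,1,1) ⇒ d ≤ 4.
A polynomial solution: f(k) = k*(k + 3)*(k**2 + 7*k + 14)/24.
Get s_k = R·t_k = 3*k*(k**2 + 7*k + 14)/(8*(k**3 + 7*k**2 + 14*k + 8)) with R(k) = B(k−1)f(k)/C(k) = k*(k + 3)*(k + 5)*(k**2 + 7*k + 14)/(8*(3*k + 11)).
s_(k+1) − s_k = 3*(3*k + 11)/(k**5 + 15*k**4 + 85*k**3 + 225*k**2 + 274*k + 120) = t_k.
s_(n+1) = 3*(n**3 + 10*n**2 + 31*n + 22)/(8*(n**3 + 10*n**2 + 31*n + 30)) and s_(2) = 1/3, so S(n) = (n**3 + 10*n**2 + 31*n - 42)/(24*(n**3 + 10*n**2 + 31*n + 30)).

S(n) = \frac{n^{3} + 10 n^{2} + 31 n - 42}{24 \left(n^{3} + 10 n^{2} + 31 n + 30\right)}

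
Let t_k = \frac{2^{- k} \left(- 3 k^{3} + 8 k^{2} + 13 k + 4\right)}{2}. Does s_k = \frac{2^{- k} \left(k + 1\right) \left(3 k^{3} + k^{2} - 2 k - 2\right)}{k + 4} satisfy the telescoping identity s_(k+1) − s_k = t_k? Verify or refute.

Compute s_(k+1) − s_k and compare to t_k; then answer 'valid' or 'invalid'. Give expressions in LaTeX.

Invalid: residual \frac{3 \cdot 2^{- k} \left(3 k^{4} + 10 k^{3} - 43 k^{2} - 60 k - 20\right)}{2 \left(k^{2} + 9 k + 20\right)} ≠ 0.

s_(k+1) = k*(3*k**3 + 16*k**2 + 29*k + 18)/(2*2**k*(k + 5))
s_(k+1) − s_k = (-3*k**5 - 10*k**4 + 55*k**3 + 152*k**2 + 116*k + 20)/(2*2**k*(k**2 + 9*k + 20))
(s_(k+1) − s_k) − t_k = 3*(3*k**4 + 10*k**3 - 43*k**2 - 60*k - 20)/(2*2**k*(k**2 + 9*k + 20))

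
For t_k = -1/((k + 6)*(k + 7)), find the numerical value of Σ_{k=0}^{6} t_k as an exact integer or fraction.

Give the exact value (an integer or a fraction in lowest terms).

The ratio is (k + 6)/(k + 8).
Take A(k)=k + 6, B(k)=k + 8, C(k)=1.
f must satisfy (k + 6)·f(k+1) − (k + 7)·f(k) = 1.
From deg A=1, deg B=1, deg C=0: d=1.
Solve for f: f(k) = k/6 (degree 1 ≤ 1).
Certificate R = B(k−1)f/C = k*(k + 7)/6 gives s_k = -k/(6*k + 36).
Verify: -1/(k**2 + 13*k + 42) matches t_k.
Evaluate s at k=7 and k=0: -7/78 and 0; difference -7/78.

Σ = -7/78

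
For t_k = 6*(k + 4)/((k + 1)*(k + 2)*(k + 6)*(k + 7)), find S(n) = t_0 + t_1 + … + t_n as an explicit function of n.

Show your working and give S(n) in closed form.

r(k) = (k + 1)*(k + 5)*(k + 6)/((k + 3)*(k + 4)*(k + 8)) after simplifying.
Gosper form: A/B · C(k+1)/C(k) with A=k + 1, B=k + 8, C=k**4 + 16*k**3 + 95*k**2 + 248*k + 240.
Key eq: (k + 1)·f(k+1) = (k + 7)·f(k) + (k**4 + 16*k**3 + 95*k**2 + 248*k + 240).
Bound: deg f ≤ 6.
Solving with deg f ≤ 6: f(k) = k*(k + 2)*(k + 3)*(k + 4)*(k + 5)*(k + 7)/12.
Then R = B(k−1)f/C = k*(k + 2)*(k + 7)**2/(12*(k + 4)), so s_k = R(k)·t_k = k*(k + 7)/(2*(k**2 + 7*k + 6)).
Verify: 6*(k + 4)/(k**4 + 16*k**3 + 83*k**2 + 152*k + 84) matches t_k.
s_(n+1) = (n**2 + 9*n + 8)/(2*(n**2 + 9*n + 14)) and s_(0) = 0, so S(n) = (n**2 + 9*n + 8)/(2*(n**2 + 9*n + 14)).

S(n) = (n**2 + 9*n + 8)/(2*(n**2 + 9*n + 14))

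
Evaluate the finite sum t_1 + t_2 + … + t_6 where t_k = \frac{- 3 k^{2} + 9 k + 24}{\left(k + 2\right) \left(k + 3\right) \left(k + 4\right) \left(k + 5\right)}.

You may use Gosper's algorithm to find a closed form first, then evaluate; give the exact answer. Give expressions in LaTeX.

Compute t_(k+1)/t_k: get (k + 2)*(3*k - (k + 1)**2 + 11)/((k + 6)*(-k**2 + 3*k + 8)).
Gosper form: A/B · C(k+1)/C(k) with A=k + 2, B=k + 6, C=k**2 - 3*k - 8.
Need (k + 2)·f(k+1) − (k + 5)·f(k) = k**2 - 3*k - 8.
d = 3 from the (1,1,2) case.
Match coefficients ⇒ f(k) = -k*(k**2 + 27*k + 44)/18.
Certificate R = B(k−1)f/C = -k*(k + 5)*(k**2 + 27*k + 44)/(18*(k**2 - 3*k - 8)) gives s_k = k*(k**2 + 27*k + 44)/(6*(k + 2)*(k + 3)*(k + 4)).
s_(k+1) − s_k = 3*(-k**2 + 3*k + 8)/(k**4 + 14*k**3 + 71*k**2 + 154*k + 120) = t_k.
Σ_(k=1)^(6) t_k = s_(7) − s_(1) = 329/990 − (1/5) = 131/990.

Σ = 131/990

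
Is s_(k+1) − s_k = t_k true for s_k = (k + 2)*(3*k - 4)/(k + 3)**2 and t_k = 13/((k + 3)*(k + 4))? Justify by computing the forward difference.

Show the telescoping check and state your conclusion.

Invalid: residual (3*k**2 - 5*k - 55)/(k**4 + 14*k**3 + 73*k**2 + 168*k + 144) ≠ 0.

s_(k+1) = (k + 3)*(3*k - 1)/(k + 4)**2
s_(k+1) − s_k = (16*k**2 + 86*k + 101)/(k**4 + 14*k**3 + 73*k**2 + 168*k + 144)
(s_(k+1) − s_k) − t_k = (3*k**2 - 5*k - 55)/(k**4 + 14*k**3 + 73*k**2 + 168*k + 144)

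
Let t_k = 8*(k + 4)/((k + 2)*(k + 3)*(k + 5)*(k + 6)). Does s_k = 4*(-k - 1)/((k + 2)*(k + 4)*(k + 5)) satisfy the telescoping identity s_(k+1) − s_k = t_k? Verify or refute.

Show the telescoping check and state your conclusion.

s_(k+1) = 4*(-k - 2)/((k + 3)*(k + 5)*(k + 6))
s_(k+1) − s_k = 4*(2*k**2 + 7*k + 2)/(k**5 + 20*k**4 + 155*k**3 + 580*k**2 + 1044*k + 720)
(s_(k+1) − s_k) − t_k = 12*(-3*k - 10)/(k**5 + 20*k**4 + 155*k**3 + 580*k**2 + 1044*k + 720)

Invalid: residual 12*(-3*k - 10)/(k**5 + 20*k**4 + 155*k**3 + 580*k**2 + 1044*k + 720) ≠ 0.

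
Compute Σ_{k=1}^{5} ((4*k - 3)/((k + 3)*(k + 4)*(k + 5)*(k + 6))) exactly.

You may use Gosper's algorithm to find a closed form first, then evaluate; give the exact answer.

Σ = 47/3960

t_(k+1)/t_k = (k + 3)*(4*k + 1)/((k + 7)*(4*k - 3)).
Factor: A=k + 3; B=k + 7; C=k - 3/4.
Solve (k + 3)·f(k+1) − (k + 6)·f(k) = k - 3/4.
deg f ≤ 3 (via 1,1,1).
Solving with deg f ≤ 3: f(k) = k*(k**2 + 12*k - 73)/240.
So s_k = (B(k−1)f/C)·t_k = (k*(k + 6)*(k**2 + 12*k - 73)/(60*(4*k - 3)))·t_k = k*(k**2 + 12*k - 73)/(60*(k + 3)*(k + 4)*(k + 5)).
Δs = (4*k - 3)/(k**4 + 18*k**3 + 119*k**2 + 342*k + 360), as required.
Sum = s_(6) − s_(1); s_(6) = 7/1980, s_(1) = -1/120 ⇒ 47/3960.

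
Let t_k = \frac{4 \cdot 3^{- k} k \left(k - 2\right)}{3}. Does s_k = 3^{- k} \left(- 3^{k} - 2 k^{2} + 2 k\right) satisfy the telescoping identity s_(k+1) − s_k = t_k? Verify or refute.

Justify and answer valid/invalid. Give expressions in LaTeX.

s_(k+1) = (-3*3**k - 2*k**2 - 2*k)/(3*3**k)
s_(k+1) − s_k = 4*k*(k - 2)/(3*3**k)
(s_(k+1) − s_k) − t_k = 0

Valid: the claim telescopes to t_k.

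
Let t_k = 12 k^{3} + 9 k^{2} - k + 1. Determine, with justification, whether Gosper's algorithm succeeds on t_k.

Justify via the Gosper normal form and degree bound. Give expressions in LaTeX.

Ratio r(k) = (-k + 12*(k + 1)**3 + 9*(k + 1)**2)/(12*k**3 + 9*k**2 - k + 1).
Factor: A=1; B=1; C=k**3 + 3*k**2/4 - k/12 + 1/12.
Set up (1)·f(k+1) − (1)·f(k) − (k**3 + 3*k**2/4 - k/12 + 1/12) = 0.
deg f ≤ 4 (via 0,0,3).
A polynomial solution: f(k) = k*(3*k**3 - 3*k**2 - 2*k + 3)/12.
Certificate R = B(k−1)f/C = k*(3*k**3 - 3*k**2 - 2*k + 3)/(12*k**3 + 9*k**2 - k + 1) gives s_k = k*(3*k**3 - 3*k**2 - 2*k + 3).
Check: Δs_k = 12*k**3 + 9*k**2 - k + 1. ✓

Yes. s_k = k \left(3 k^{3} - 3 k^{2} - 2 k + 3\right).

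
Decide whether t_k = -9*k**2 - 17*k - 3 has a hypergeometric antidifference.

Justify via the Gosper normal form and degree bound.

Yes. s_k = k*(-3*k**2 - 4*k + 4).

Step 1: r(k) = (9*k**2 + 35*k + 29)/(9*k**2 + 17*k + 3).
Gosper form: A/B · C(k+1)/C(k) with A=1, B=1, C=k**2 + 17*k/9 + 1/3.
Solve (1)·f(k+1) − (1)·f(k) = k**2 + 17*k/9 + 1/3.
d = 3 from the (0,0,2) case.
Solving with deg f ≤ 3: f(k) = k*(k + 2)*(3*k - 2)/9.
R(k) = B(k−1)·f(k)/C(k) = k*(k + 2)*(3*k - 2)/(9*k**2 + 17*k + 3); s_k = R·t_k = k*(-3*k**2 - 4*k + 4).
Δs = -9*k**2 - 17*k - 3, as required.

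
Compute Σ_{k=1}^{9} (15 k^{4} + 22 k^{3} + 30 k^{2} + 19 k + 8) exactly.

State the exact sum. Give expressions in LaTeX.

Σ = 284022

Compute t_(k+1)/t_k: get (15*k**4 + 82*k**3 + 186*k**2 + 205*k + 94)/(15*k**4 + 22*k**3 + 30*k**2 + 19*k + 8).
Factor: A=1; B=1; C=k**4 + 22*k**3/15 + 2*k**2 + 19*k/15 + 8/15.
Key eq: (1)·f(k+1) = (1)·f(k) + (k**4 + 22*k**3/15 + 2*k**2 + 19*k/15 + 8/15).
Degrees (0,0,4) ⇒ d ≤ 5.
A polynomial solution: f(k) = k*(3*k**4 - 2*k**3 + 4*k**2 + 3)/15.
Certificate R = B(k−1)f/C = k*(3*k**4 - 2*k**3 + 4*k**2 + 3)/(15*k**4 + 22*k**3 + 30*k**2 + 19*k + 8) gives s_k = k*(3*k**4 - 2*k**3 + 4*k**2 + 3).
Δs = 15*k**4 + 22*k**3 + 30*k**2 + 19*k + 8, as required.
Evaluate s at k=10 and k=1: 284030 and 8; difference 284022.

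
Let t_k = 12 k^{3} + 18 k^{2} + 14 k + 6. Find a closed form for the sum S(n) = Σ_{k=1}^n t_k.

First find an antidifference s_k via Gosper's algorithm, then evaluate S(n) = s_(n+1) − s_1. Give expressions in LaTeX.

Compute t_(k+1)/t_k: get (6*k**3 + 27*k**2 + 43*k + 25)/(6*k**3 + 9*k**2 + 7*k + 3).
Take A(k)=1, B(k)=1, C(k)=k**3 + 3*k**2/2 + 7*k/6 + 1/2.
Set up (1)·f(k+1) − (1)·f(k) − (k**3 + 3*k**2/2 + 7*k/6 + 1/2) = 0.
Degrees (0,0,3) ⇒ d ≤ 4.
Coefficient equations give f(k) = k*(3*k**3 + k + 2)/12.
Then R = B(k−1)f/C = k*(3*k**3 + k + 2)/(2*(6*k**3 + 9*k**2 + 7*k + 3)), so s_k = R(k)·t_k = k*(3*k**3 + k + 2).
Check: Δs_k = 12*k**3 + 18*k**2 + 14*k + 6. ✓
Evaluate: s_(n+1) = 3*n**4 + 12*n**3 + 19*n**2 + 16*n + 6; subtract s_(1) = 6 ⇒ S(n) = n*(3*n**3 + 12*n**2 + 19*n + 16).

S(n) = n \left(3 n^{3} + 12 n^{2} + 19 n + 16\right)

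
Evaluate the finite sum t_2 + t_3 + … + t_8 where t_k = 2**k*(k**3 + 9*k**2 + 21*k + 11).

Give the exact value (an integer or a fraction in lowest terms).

Σ = 509860

t_(k+1)/t_k = 2*(k**3 + 12*k**2 + 42*k + 42)/(k**3 + 9*k**2 + 21*k + 11).
Take A(k)=2, B(k)=1, C(k)=k**3 + 9*k**2 + 21*k + 11.
Solve (2)·f(k+1) − (1)·f(k) = k**3 + 9*k**2 + 21*k + 11.
deg f ≤ 3 (via 0,0,3).
A polynomial solution: f(k) = k**3 + 3*k**2 + 3*k - 3.
Get s_k = R·t_k = 2**k*(k**3 + 3*k**2 + 3*k - 3) with R(k) = B(k−1)f(k)/C(k) = (k**3 + 3*k**2 + 3*k - 3)/(k**3 + 9*k**2 + 21*k + 11).
Verify: 2**k*(k**3 + 9*k**2 + 21*k + 11) matches t_k.
Σ_(k=2)^(8) t_k = s_(9) − s_(2) = 509952 − (92) = 509860.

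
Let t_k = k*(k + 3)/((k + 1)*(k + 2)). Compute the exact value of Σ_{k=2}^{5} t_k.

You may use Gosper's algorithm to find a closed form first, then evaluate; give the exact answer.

t_(k+1)/t_k = (k + 1)**2*(k + 4)/(k*(k + 3)**2).
So A=k + 1 and B=k + 3, with C=k**2 + 3*k.
Set up (k + 1)·f(k+1) − (k + 2)·f(k) − (k**2 + 3*k) = 0.
Bound: deg f ≤ 2.
A polynomial solution: f(k) = k*(k - 1).
Then R = B(k−1)f/C = (k - 1)*(k + 2)/(k + 3), so s_k = R(k)·t_k = k*(k - 1)/(k + 1).
s_(k+1) − s_k = k*(k + 3)/(k**2 + 3*k + 2) = t_k.
Telescoping: Σ = s_(6) − s_(2) = 30/7 − (2/3) = 76/21.

Σ = 76/21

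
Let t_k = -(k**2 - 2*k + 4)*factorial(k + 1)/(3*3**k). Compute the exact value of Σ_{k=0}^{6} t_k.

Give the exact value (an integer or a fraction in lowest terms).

Σ = -22886/243

r(k) = (k + 2)*(-2*k + (k + 1)**2 + 2)/(3*(k**2 - 2*k + 4)) after simplifying.
Gosper form: A/B · C(k+1)/C(k) with A=k/3 + 2/3, B=1, C=k**2 - 2*k + 4.
Need (k/3 + 2/3)·f(k+1) − (1)·f(k) = k**2 - 2*k + 4.
Bound: deg f ≤ 1.
Solve for f: f(k) = 3*(k - 2) (degree 1 ≤ 1).
Get s_k = R·t_k = -(k - 2)*factorial(k + 1)/3**k with R(k) = B(k−1)f(k)/C(k) = 3*(k - 2)/(k**2 - 2*k + 4).
Check: Δs_k = -(k**2 - 2*k + 4)*factorial(k + 1)/(3*3**k). ✓
Evaluate s at k=7 and k=0: -22400/243 and 2; difference -22886/243.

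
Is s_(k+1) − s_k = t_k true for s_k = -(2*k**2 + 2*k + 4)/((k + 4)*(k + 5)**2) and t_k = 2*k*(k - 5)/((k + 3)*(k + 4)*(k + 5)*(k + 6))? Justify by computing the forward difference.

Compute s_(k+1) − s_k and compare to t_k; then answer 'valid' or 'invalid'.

Invalid: residual 4*(-2*k**3 - 7*k**2 + 17*k - 12)/(k**6 + 29*k**5 + 347*k**4 + 2191*k**3 + 7692*k**2 + 14220*k + 10800) ≠ 0.

s_(k+1) = 2*(-k - (k + 1)**2 - 3)/((k + 5)*(k + 6)**2)
s_(k+1) − s_k = 2*(k**3 - k**2 - 36*k - 8)/(k**5 + 26*k**4 + 269*k**3 + 1384*k**2 + 3540*k + 3600)
(s_(k+1) − s_k) − t_k = 4*(-2*k**3 - 7*k**2 + 17*k - 12)/(k**6 + 29*k**5 + 347*k**4 + 2191*k**3 + 7692*k**2 + 14220*k + 10800)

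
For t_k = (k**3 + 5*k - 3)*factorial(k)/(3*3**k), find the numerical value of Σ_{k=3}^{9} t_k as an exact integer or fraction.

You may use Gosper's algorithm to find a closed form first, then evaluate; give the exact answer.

Ratio r(k) = (k + 1)*(5*k + (k + 1)**3 + 2)/(3*(k**3 + 5*k - 3)).
Take A(k)=k/3 + 1/3, B(k)=1, C(k)=k**3 + 5*k - 3.
Set up (k/3 + 1/3)·f(k+1) − (1)·f(k) − (k**3 + 5*k - 3) = 0.
Bound: deg f ≤ 2.
Match coefficients ⇒ f(k) = 3*(k**2 + 2).
Certificate R = B(k−1)f/C = 3*(k**2 + 2)/(k**3 + 5*k - 3) gives s_k = (k**2 + 2)*factorial(k)/3**k.
Verify: (k**3 + 5*k - 3)*factorial(k)/(3*3**k) matches t_k.
Sum = s_(10) − s_(3); s_(10) = 1523200/243, s_(3) = 22/9 ⇒ 1522606/243.

Σ = 1522606/243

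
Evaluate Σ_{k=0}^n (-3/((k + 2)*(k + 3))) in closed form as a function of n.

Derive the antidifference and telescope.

S(n) = 3*(-n - 1)/(2*(n + 3))

Step 1: r(k) = (k + 2)/(k + 4).
Normal form (A,B,C) = (k + 2, k + 4, 1).
Key eq: (k + 2)·f(k+1) = (k + 3)·f(k) + (1).
deg f ≤ 1 (via 1,1,0).
Match coefficients ⇒ f(k) = k/2.
So s_k = (B(k−1)f/C)·t_k = (k*(k + 3)/2)·t_k = -3*k/(2*k + 4).
Check: Δs_k = -3/(k**2 + 5*k + 6). ✓
s_(n+1) = 3*(-n - 1)/(2*(n + 3)) and s_(0) = 0, so S(n) = 3*(-n - 1)/(2*(n + 3)).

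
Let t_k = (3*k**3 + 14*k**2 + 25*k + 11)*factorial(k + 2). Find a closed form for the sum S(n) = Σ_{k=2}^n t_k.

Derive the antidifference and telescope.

The ratio is (3*k**4 + 32*k**3 + 131*k**2 + 239*k + 159)/(3*k**3 + 14*k**2 + 25*k + 11).
Normal form (A,B,C) = (k + 3, 1, k**3 + 14*k**2/3 + 25*k/3 + 11/3).
Set up (k + 3)·f(k+1) − (1)·f(k) − (k**3 + 14*k**2/3 + 25*k/3 + 11/3) = 0.
deg f ≤ 2 (via 1,0,3).
Solve for f: f(k) = (3*k**2 + 2*k - 2)/3 (degree 2 ≤ 2).
Get s_k = R·t_k = (3*k**2 + 2*k - 2)*factorial(k + 2) with R(k) = B(k−1)f(k)/C(k) = (3*k**2 + 2*k - 2)/(3*k**3 + 14*k**2 + 25*k + 11).
s_(k+1) − s_k = (3*k**3 + 14*k**2 + 25*k + 11)*factorial(k + 2) = t_k.
Σ_(k=2)^n t_k = s_(n+1) − s_(2) = ((3*n**2 + 8*n + 3)*factorial(n + 3)) − (336), i.e. 3*n**2*factorial(n + 3) + 8*n*factorial(n + 3) + 3*factorial(n + 3) - 336.

S(n) = 3*n**2*factorial(n + 3) + 8*n*factorial(n + 3) + 3*factorial(n + 3) - 336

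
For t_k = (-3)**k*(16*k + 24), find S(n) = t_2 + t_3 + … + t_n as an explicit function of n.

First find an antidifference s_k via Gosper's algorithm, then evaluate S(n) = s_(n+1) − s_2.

t_(k+1)/t_k = 3*(-2*k - 5)/(2*k + 3).
Gosper form: A/B · C(k+1)/C(k) with A=-3, B=1, C=k + 3/2.
f must satisfy (-3)·f(k+1) − (1)·f(k) = k + 3/2.
From deg A=0, deg B=0, deg C=1: d=1.
Solving with deg f ≤ 1: f(k) = -(4*k + 3)/16.
R(k) = B(k−1)·f(k)/C(k) = -(4*k + 3)/(8*(2*k + 3)); s_k = R·t_k = (-3)**k*(-4*k - 3).
s_(k+1) − s_k = (-3)**k*(16*k + 24) = t_k.
Evaluate: s_(n+1) = 3*(-3)**n*(4*n + 7); subtract s_(2) = -99 ⇒ S(n) = 12*(-3)**n*n + 21*(-3)**n + 99.

S(n) = 12*(-3)**n*n + 21*(-3)**n + 99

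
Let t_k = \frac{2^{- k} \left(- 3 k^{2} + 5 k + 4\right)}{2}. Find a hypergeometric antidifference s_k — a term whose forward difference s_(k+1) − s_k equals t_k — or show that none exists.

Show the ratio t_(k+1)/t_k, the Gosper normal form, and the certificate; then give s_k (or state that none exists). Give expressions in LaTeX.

Ratio r(k) = (3*k**2 + k - 6)/(2*(3*k**2 - 5*k - 4)).
A = 1/2, B = 1, C = k**2 - 5*k/3 - 4/3.
Need (1/2)·f(k+1) − (1)·f(k) = k**2 - 5*k/3 - 4/3.
d = 2 from the (0,0,2) case.
Solve for f: f(k) = -2*k*(3*k + 1)/3 (degree 2 ≤ 2).
Get s_k = R·t_k = k*(3*k + 1)/2**k with R(k) = B(k−1)f(k)/C(k) = -2*k*(3*k + 1)/(3*k**2 - 5*k - 4).
Verify: (-3*k**2 + 5*k + 4)/(2*2**k) matches t_k.

s_k = 2^{- k} k \left(3 k + 1\right)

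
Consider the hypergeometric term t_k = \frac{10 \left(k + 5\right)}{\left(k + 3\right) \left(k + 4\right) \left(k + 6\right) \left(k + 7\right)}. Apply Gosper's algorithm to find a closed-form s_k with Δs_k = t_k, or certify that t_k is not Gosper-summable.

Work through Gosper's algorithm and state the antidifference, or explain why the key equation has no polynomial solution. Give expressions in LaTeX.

The ratio is (k + 3)*(k + 6)**2/((k + 5)**2*(k + 8)).
A = k + 3, B = k + 8, C = k**2 + 10*k + 25.
Set up (k + 3)·f(k+1) − (k + 7)·f(k) − (k**2 + 10*k + 25) = 0.
From deg A=1, deg B=1, deg C=2: d=4.
Solve for f: f(k) = k*(k + 4)*(k + 5)*(k + 9)/36 (degree 4 ≤ 4).
So s_k = (B(k−1)f/C)·t_k = (k*(k + 4)*(k + 7)*(k + 9)/(36*(k + 5)))·t_k = 5*k*(k + 9)/(18*(k**2 + 9*k + 18)).
Verify: 10*(k + 5)/(k**4 + 20*k**3 + 145*k**2 + 450*k + 504) matches t_k.

s_k = \frac{5 k \left(k + 9\right)}{18 \left(k^{2} + 9 k + 18\right)}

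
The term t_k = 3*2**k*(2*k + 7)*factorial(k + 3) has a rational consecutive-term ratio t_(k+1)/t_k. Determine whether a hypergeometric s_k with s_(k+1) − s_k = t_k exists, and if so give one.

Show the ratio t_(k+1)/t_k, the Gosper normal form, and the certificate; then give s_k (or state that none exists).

s_k = 3*2**k*factorial(k + 3)

The ratio is 2*(k + 4)*(2*k + 9)/(2*k + 7).
Gosper form: A/B · C(k+1)/C(k) with A=2*k + 8, B=1, C=k + 7/2.
Key eq: (2*k + 8)·f(k+1) = (1)·f(k) + (k + 7/2).
deg f ≤ 0 (via 1,0,1).
Match coefficients ⇒ f(k) = 1/2.
Certificate R = B(k−1)f/C = 1/(2*k + 7) gives s_k = 3*2**k*factorial(k + 3).
Check: Δs_k = 3*2**k*(2*k + 7)*factorial(k + 3). ✓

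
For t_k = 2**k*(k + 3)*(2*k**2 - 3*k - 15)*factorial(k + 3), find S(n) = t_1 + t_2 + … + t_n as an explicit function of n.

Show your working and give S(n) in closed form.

r(k) = (k + 4)**2*(6*k - 4*(k + 1)**2 + 36)/((k + 3)*(-2*k**2 + 3*k + 15)) after simplifying.
A = 2*k + 8, B = 1, C = k**3 + 3*k**2/2 - 12*k - 45/2.
f must satisfy (2*k + 8)·f(k+1) − (1)·f(k) = k**3 + 3*k**2/2 - 12*k - 45/2.
From deg A=1, deg B=0, deg C=3: d=2.
Match coefficients ⇒ f(k) = (k**2 - 4*k - 3)/2.
Get s_k = R·t_k = 2**k*(k**2 - 4*k - 3)*factorial(k + 3) with R(k) = B(k−1)f(k)/C(k) = (k**2 - 4*k - 3)/((k + 3)*(2*k**2 - 3*k - 15)).
Verify: 2**k*(k + 3)*(2*k**2 - 3*k - 15)*factorial(k + 3) matches t_k.
Σ_(k=1)^n t_k = s_(n+1) − s_(1) = (2**(n + 1)*(n**2 - 2*n - 6)*factorial(n + 4)) − (-288), i.e. 2*2**n*n**2*factorial(n + 4) - 4*2**n*n*factorial(n + 4) - 12*2**n*factorial(n + 4) + 288.

S(n) = 2*2**n*n**2*factorial(n + 4) - 4*2**n*n*factorial(n + 4) - 12*2**n*factorial(n + 4) + 288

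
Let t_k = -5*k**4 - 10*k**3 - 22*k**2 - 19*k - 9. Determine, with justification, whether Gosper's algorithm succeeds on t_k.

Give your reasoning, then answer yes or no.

Compute t_(k+1)/t_k: get (5*k**4 + 30*k**3 + 82*k**2 + 113*k + 65)/(5*k**4 + 10*k**3 + 22*k**2 + 19*k + 9).
Gosper form: A/B · C(k+1)/C(k) with A=1, B=1, C=k**4 + 2*k**3 + 22*k**2/5 + 19*k/5 + 9/5.
Key eq: (1)·f(k+1) = (1)·f(k) + (k**4 + 2*k**3 + 22*k**2/5 + 19*k/5 + 9/5).
Degrees (0,0,4) ⇒ d ≤ 5.
Coefficient equations give f(k) = k*(k**4 + 4*k**2 + k + 3)/5.
R(k) = B(k−1)·f(k)/C(k) = k*(k**4 + 4*k**2 + k + 3)/(5*k**4 + 10*k**3 + 22*k**2 + 19*k + 9); s_k = R·t_k = k*(-k**4 - 4*k**2 - k - 3).
s_(k+1) − s_k = -5*k**4 - 10*k**3 - 22*k**2 - 19*k - 9 = t_k.

Yes. s_k = k*(-k**4 - 4*k**2 - k - 3).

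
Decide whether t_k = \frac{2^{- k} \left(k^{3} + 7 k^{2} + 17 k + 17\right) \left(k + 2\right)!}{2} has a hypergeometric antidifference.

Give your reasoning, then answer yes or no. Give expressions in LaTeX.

Yes. s_k = 2^{- k} \left(k^{2} + 4 k + 2\right) \left(k + 2\right)!.

Step 1: r(k) = (k**4 + 13*k**3 + 64*k**2 + 144*k + 126)/(2*(k**3 + 7*k**2 + 17*k + 17)).
Take A(k)=k/2 + 3/2, B(k)=1, C(k)=k**3 + 7*k**2 + 17*k + 17.
f must satisfy (k/2 + 3/2)·f(k+1) − (1)·f(k) = k**3 + 7*k**2 + 17*k + 17.
From deg A=1, deg B=0, deg C=3: d=2.
Solving with deg f ≤ 2: f(k) = 2*(k**2 + 4*k + 2).
Then R = B(k−1)f/C = 2*(k**2 + 4*k + 2)/(k**3 + 7*k**2 + 17*k + 17), so s_k = R(k)·t_k = (k**2 + 4*k + 2)*factorial(k + 2)/2**k.
Check: Δs_k = (k**3 + 7*k**2 + 17*k + 17)*factorial(k + 2)/(2*2**k). ✓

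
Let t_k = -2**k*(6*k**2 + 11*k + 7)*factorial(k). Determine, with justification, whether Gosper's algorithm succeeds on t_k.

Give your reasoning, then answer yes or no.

Ratio r(k) = 2*(6*k**3 + 29*k**2 + 47*k + 24)/(6*k**2 + 11*k + 7).
Gosper form: A/B · C(k+1)/C(k) with A=2*k + 2, B=1, C=k**2 + 11*k/6 + 7/6.
Key eq: (2*k + 2)·f(k+1) = (1)·f(k) + (k**2 + 11*k/6 + 7/6).
d = 1 from the (1,0,2) case.
Match coefficients ⇒ f(k) = (3*k + 1)/6.
Then R = B(k−1)f/C = (3*k + 1)/(6*k**2 + 11*k + 7), so s_k = R(k)·t_k = -2**k*(3*k + 1)*factorial(k).
Δs = -2**k*(6*k**2 + 11*k + 7)*factorial(k), as required.

Yes. s_k = -2**k*(3*k + 1)*factorial(k).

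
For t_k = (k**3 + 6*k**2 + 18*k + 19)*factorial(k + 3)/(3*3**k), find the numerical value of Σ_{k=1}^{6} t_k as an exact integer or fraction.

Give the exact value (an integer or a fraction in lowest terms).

Σ = 3268888/27

Step 1: r(k) = (k**4 + 13*k**3 + 69*k**2 + 176*k + 176)/(3*(k**3 + 6*k**2 + 18*k + 19)).
So A=k/3 + 4/3 and B=1, with C=k**3 + 6*k**2 + 18*k + 19.
Set up (k/3 + 4/3)·f(k+1) − (1)·f(k) − (k**3 + 6*k**2 + 18*k + 19) = 0.
Bound: deg f ≤ 2.
Solve for f: f(k) = 3*(k**2 + 3*k + 3) (degree 2 ≤ 2).
Then R = B(k−1)f/C = 3*(k**2 + 3*k + 3)/(k**3 + 6*k**2 + 18*k + 19), so s_k = R(k)·t_k = (k**2 + 3*k + 3)*factorial(k + 3)/3**k.
s_(k+1) − s_k = (k**3 + 6*k**2 + 18*k + 19)*factorial(k + 3)/(3*3**k) = t_k.
Σ_(k=1)^(6) t_k = s_(7) − s_(1) = 3270400/27 − (56) = 3268888/27.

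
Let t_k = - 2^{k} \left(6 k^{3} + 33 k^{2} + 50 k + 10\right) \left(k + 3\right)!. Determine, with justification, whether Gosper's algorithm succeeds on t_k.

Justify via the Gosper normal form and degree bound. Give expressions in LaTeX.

Yes. s_k = - 2^{k} \left(3 k^{2} - 2\right) \left(k + 3\right)!.

Step 1: r(k) = 2*(6*k**4 + 75*k**3 + 338*k**2 + 635*k + 396)/(6*k**3 + 33*k**2 + 50*k + 10).
Normal form (A,B,C) = (2*k + 8, 1, k**3 + 11*k**2/2 + 25*k/3 + 5/3).
Set up (2*k + 8)·f(k+1) − (1)·f(k) − (k**3 + 11*k**2/2 + 25*k/3 + 5/3) = 0.
Bound: deg f ≤ 2.
A polynomial solution: f(k) = (3*k**2 - 2)/6.
Then R = B(k−1)f/C = (3*k**2 - 2)/(6*k**3 + 33*k**2 + 50*k + 10), so s_k = R(k)·t_k = -2**k*(3*k**2 - 2)*factorial(k + 3).
s_(k+1) − s_k = -2**k*(6*k**3 + 33*k**2 + 50*k + 10)*factorial(k + 3) = t_k.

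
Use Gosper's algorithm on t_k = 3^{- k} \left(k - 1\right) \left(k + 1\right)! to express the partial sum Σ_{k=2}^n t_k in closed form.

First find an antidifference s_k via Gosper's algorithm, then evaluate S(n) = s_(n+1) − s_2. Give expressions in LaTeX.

t_(k+1)/t_k = k*(k + 2)/(3*(k - 1)).
Take A(k)=k/3 + 2/3, B(k)=1, C(k)=k - 1.
Key eq: (k/3 + 2/3)·f(k+1) = (1)·f(k) + (k - 1).
deg f ≤ 0 (via 1,0,1).
Match coefficients ⇒ f(k) = 3.
R(k) = B(k−1)·f(k)/C(k) = 3/(k - 1); s_k = R·t_k = 3**(1 - k)*factorial(k + 1).
Check: Δs_k = (k - 1)*factorial(k + 1)/3**k. ✓
Σ_(k=2)^n t_k = s_(n+1) − s_(2) = (factorial(n + 2)/3**n) − (2), i.e. -2 + factorial(n + 2)/3**n.

S(n) = -2 + 3^{- n} \left(n + 2\right)!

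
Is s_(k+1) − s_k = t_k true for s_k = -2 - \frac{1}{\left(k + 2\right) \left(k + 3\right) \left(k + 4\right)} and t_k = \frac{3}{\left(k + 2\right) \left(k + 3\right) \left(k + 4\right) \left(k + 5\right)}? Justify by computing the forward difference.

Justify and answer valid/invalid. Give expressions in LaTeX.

s_(k+1) = -2 - 1/((k + 3)*(k + 4)*(k + 5))
s_(k+1) − s_k = 3/((k + 2)*(k + 3)*(k + 4)*(k + 5))
(s_(k+1) − s_k) − t_k = 0

valid (s_(k+1) − s_k reduces to t_k)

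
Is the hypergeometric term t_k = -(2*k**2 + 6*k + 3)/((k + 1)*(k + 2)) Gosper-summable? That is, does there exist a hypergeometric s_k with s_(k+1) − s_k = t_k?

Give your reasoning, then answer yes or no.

Yes. s_k = k*(-2*k - 1)/(k + 1).

t_(k+1)/t_k = (k + 1)*(6*k + 2*(k + 1)**2 + 9)/((k + 3)*(2*k**2 + 6*k + 3)).
Take A(k)=k + 1, B(k)=k + 3, C(k)=k**2 + 3*k + 3/2.
Need (k + 1)·f(k+1) − (k + 2)·f(k) = k**2 + 3*k + 3/2.
deg f ≤ 2 (via 1,1,2).
A polynomial solution: f(k) = k*(2*k + 1)/2.
Certificate R = B(k−1)f/C = k*(k + 2)*(2*k + 1)/(2*k**2 + 6*k + 3) gives s_k = k*(-2*k - 1)/(k + 1).
Verify: (-2*k**2 - 6*k - 3)/(k**2 + 3*k + 2) matches t_k.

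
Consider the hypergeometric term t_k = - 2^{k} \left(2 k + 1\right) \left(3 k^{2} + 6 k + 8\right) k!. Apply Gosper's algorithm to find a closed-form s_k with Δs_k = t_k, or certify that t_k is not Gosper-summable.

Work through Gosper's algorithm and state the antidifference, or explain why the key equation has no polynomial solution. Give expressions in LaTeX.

s_k = - 2^{k} \left(3 k^{2} + 2\right) k!

The ratio is 2*(6*k**4 + 39*k**3 + 103*k**2 + 121*k + 51)/(6*k**3 + 15*k**2 + 22*k + 8).
Take A(k)=2*k + 2, B(k)=1, C(k)=k**3 + 5*k**2/2 + 11*k/3 + 4/3.
Key eq: (2*k + 2)·f(k+1) = (1)·f(k) + (k**3 + 5*k**2/2 + 11*k/3 + 4/3).
From deg A=1, deg B=0, deg C=3: d=2.
Coefficient equations give f(k) = (3*k**2 + 2)/6.
R(k) = B(k−1)·f(k)/C(k) = (3*k**2 + 2)/((2*k + 1)*(3*k**2 + 6*k + 8)); s_k = R·t_k = -2**k*(3*k**2 + 2)*factorial(k).
Δs = -2**k*(2*k + 1)*(3*k**2 + 6*k + 8)*factorial(k), as required.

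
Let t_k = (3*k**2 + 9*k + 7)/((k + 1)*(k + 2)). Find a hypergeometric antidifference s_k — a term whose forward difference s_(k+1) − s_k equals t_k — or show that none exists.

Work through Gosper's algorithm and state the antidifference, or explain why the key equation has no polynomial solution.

s_k = k*(3*k + 4)/(k + 1)

r(k) = (k + 1)*(9*k + 3*(k + 1)**2 + 16)/((k + 3)*(3*k**2 + 9*k + 7)) after simplifying.
Normal form (A,B,C) = (k + 1, k + 3, k**2 + 3*k + 7/3).
Key eq: (k + 1)·f(k+1) = (k + 2)·f(k) + (k**2 + 3*k + 7/3).
Degrees (1,1,2) ⇒ d ≤ 2.
A polynomial solution: f(k) = k*(3*k + 4)/3.
So s_k = (B(k−1)f/C)·t_k = (k*(k + 2)*(3*k + 4)/(3*k**2 + 9*k + 7))·t_k = k*(3*k + 4)/(k + 1).
s_(k+1) − s_k = (3*k**2 + 9*k + 7)/(k**2 + 3*k + 2) = t_k.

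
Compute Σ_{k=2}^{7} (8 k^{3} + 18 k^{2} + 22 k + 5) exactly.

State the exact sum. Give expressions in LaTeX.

Ratio r(k) = (8*k**3 + 42*k**2 + 82*k + 53)/(8*k**3 + 18*k**2 + 22*k + 5).
A = 1, B = 1, C = k**3 + 9*k**2/4 + 11*k/4 + 5/8.
Set up (1)·f(k+1) − (1)·f(k) − (k**3 + 9*k**2/4 + 11*k/4 + 5/8) = 0.
From deg A=0, deg B=0, deg C=3: d=4.
Match coefficients ⇒ f(k) = k*(2*k**3 + 2*k**2 + 4*k - 3)/8.
Get s_k = R·t_k = k*(2*k**3 + 2*k**2 + 4*k - 3) with R(k) = B(k−1)f(k)/C(k) = k*(2*k**3 + 2*k**2 + 4*k - 3)/(8*k**3 + 18*k**2 + 22*k + 5).
Δs = 8*k**3 + 18*k**2 + 22*k + 5, as required.
Evaluate s at k=8 and k=2: 9448 and 58; difference 9390.

Σ = 9390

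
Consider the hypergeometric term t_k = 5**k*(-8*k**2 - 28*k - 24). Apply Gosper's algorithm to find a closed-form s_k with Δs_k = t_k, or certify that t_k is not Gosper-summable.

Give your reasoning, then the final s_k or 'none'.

The ratio is 5*(2*k**2 + 11*k + 15)/(2*k**2 + 7*k + 6).
Factor: A=5; B=1; C=k**2 + 7*k/2 + 3.
Need (5)·f(k+1) − (1)·f(k) = k**2 + 7*k/2 + 3.
Bound: deg f ≤ 2.
Solving with deg f ≤ 2: f(k) = (2*k**2 + 2*k + 1)/8.
So s_k = (B(k−1)f/C)·t_k = ((2*k**2 + 2*k + 1)/(4*(k + 2)*(2*k + 3)))·t_k = 5**k*(-2*k**2 - 2*k - 1).
Check: Δs_k = 5**k*(-8*k**2 - 28*k - 24). ✓

s_k = 5**k*(-2*k**2 - 2*k - 1)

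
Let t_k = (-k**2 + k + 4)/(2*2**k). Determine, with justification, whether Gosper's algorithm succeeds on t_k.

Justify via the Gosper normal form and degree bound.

Compute t_(k+1)/t_k: get (k**2 + k - 4)/(2*(k**2 - k - 4)).
A = 1/2, B = 1, C = k**2 - k - 4.
Solve (1/2)·f(k+1) − (1)·f(k) = k**2 - k - 4.
deg f ≤ 2 (via 0,0,2).
Match coefficients ⇒ f(k) = -2*(k - 1)*(k + 2).
Get s_k = R·t_k = (k**2 + k - 2)/2**k with R(k) = B(k−1)f(k)/C(k) = -2*(k - 1)*(k + 2)/(k**2 - k - 4).
Δs = (-k**2 + k + 4)/(2*2**k), as required.

Yes. s_k = (k**2 + k - 2)/2**k.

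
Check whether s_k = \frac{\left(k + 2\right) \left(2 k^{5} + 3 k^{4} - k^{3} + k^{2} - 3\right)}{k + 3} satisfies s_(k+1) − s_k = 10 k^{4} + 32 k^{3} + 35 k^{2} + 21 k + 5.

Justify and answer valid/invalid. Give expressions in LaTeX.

Invalid: residual \frac{- 8 k^{5} - 59 k^{4} - 132 k^{3} - 125 k^{2} - 68 k - 18}{k^{2} + 7 k + 12} ≠ 0.

s_(k+1) = (k + 3)*(2*(k + 1)**5 + 3*(k + 1)**4 - (k + 1)**3 + (k + 1)**2 - 3)/(k + 4)
s_(k+1) − s_k = (10*k**6 + 94*k**5 + 320*k**4 + 518*k**3 + 447*k**2 + 219*k + 42)/(k**2 + 7*k + 12)
(s_(k+1) − s_k) − t_k = (-8*k**5 - 59*k**4 - 132*k**3 - 125*k**2 - 68*k - 18)/(k**2 + 7*k + 12)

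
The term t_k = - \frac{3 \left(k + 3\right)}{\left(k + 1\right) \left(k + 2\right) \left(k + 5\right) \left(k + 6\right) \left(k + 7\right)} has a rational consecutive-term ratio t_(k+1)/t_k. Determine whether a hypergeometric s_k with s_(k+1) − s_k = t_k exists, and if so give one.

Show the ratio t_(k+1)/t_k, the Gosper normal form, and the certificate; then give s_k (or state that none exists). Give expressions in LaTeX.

s_k = \frac{k \left(- k^{2} - 12 k - 41\right)}{30 \left(k^{3} + 12 k^{2} + 41 k + 30\right)}

Ratio r(k) = (k + 1)*(k + 4)*(k + 5)/((k + 3)**2*(k + 8)).
Factor: A=k + 1; B=k + 8; C=k**3 + 10*k**2 + 33*k + 36.
Need (k + 1)·f(k+1) − (k + 7)·f(k) = k**3 + 10*k**2 + 33*k + 36.
d = 6 from the (1,1,3) case.
Solving with deg f ≤ 6: f(k) = k*(k + 2)*(k + 3)*(k + 4)*(k**2 + 12*k + 41)/90.
Get s_k = R·t_k = k*(-k**2 - 12*k - 41)/(30*(k**3 + 12*k**2 + 41*k + 30)) with R(k) = B(k−1)f(k)/C(k) = k*(k + 2)*(k + 7)*(k**2 + 12*k + 41)/(90*(k + 3)).
Check: Δs_k = 3*(-k - 3)/(k**5 + 21*k**4 + 163*k**3 + 567*k**2 + 844*k + 420). ✓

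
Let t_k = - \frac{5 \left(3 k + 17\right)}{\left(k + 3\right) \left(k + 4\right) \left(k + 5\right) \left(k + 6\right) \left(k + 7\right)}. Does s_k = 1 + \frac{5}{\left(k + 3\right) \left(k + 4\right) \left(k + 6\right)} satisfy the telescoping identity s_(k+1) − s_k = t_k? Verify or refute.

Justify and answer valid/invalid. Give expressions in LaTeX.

s_(k+1) = 1 + 5/((k + 4)*(k + 5)*(k + 7))
s_(k+1) − s_k = 5*(-3*k - 17)/(k**5 + 25*k**4 + 245*k**3 + 1175*k**2 + 2754*k + 2520)
(s_(k+1) − s_k) − t_k = 0

Valid — Δs_k = t_k.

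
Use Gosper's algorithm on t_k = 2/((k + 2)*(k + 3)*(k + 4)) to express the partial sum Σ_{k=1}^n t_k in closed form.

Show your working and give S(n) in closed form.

S(n) = n*(n + 7)/(12*(n**2 + 7*n + 12))

t_(k+1)/t_k = (k + 2)/(k + 5).
Factor: A=k + 2; B=k + 5; C=1.
Key eq: (k + 2)·f(k+1) = (k + 4)·f(k) + (1).
d = 2 from the (1,1,0) case.
Solving with deg f ≤ 2: f(k) = k*(k + 5)/12.
Get s_k = R·t_k = k*(k + 5)/(6*(k + 2)*(k + 3)) with R(k) = B(k−1)f(k)/C(k) = k*(k + 4)*(k + 5)/12.
Check: Δs_k = 2/(k**3 + 9*k**2 + 26*k + 24). ✓
Σ_(k=1)^n t_k = s_(n+1) − s_(1) = ((n**2 + 7*n + 6)/(6*(n**2 + 7*n + 12))) − (1/12), i.e. n*(n + 7)/(12*(n**2 + 7*n + 12)).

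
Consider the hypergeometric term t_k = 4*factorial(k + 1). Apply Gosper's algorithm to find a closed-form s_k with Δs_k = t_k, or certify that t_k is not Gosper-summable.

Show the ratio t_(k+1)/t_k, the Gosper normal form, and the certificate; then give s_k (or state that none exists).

none — t_k is not Gosper-summable

r(k) = k + 2 after simplifying.
A = k + 2, B = 1, C = 1.
Key eq: (k + 2)·f(k+1) = (1)·f(k) + (1).
deg f ≤ -1 (via 1,0,0).
deg f ≤ -1 is impossible — no certificate.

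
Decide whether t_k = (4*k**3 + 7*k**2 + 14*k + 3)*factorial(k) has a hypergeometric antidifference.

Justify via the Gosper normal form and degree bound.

t_(k+1)/t_k = (4*k**4 + 23*k**3 + 59*k**2 + 68*k + 28)/(4*k**3 + 7*k**2 + 14*k + 3).
So A=k + 1 and B=1, with C=k**3 + 7*k**2/4 + 7*k/2 + 3/4.
f must satisfy (k + 1)·f(k+1) − (1)·f(k) = k**3 + 7*k**2/4 + 7*k/2 + 3/4.
Bound: deg f ≤ 2.
Solve for f: f(k) = (4*k**2 - k + 3)/4 (degree 2 ≤ 2).
R(k) = B(k−1)·f(k)/C(k) = (4*k**2 - k + 3)/(4*k**3 + 7*k**2 + 14*k + 3); s_k = R·t_k = (4*k**2 - k + 3)*factorial(k).
Verify: (4*k**3 + 7*k**2 + 14*k + 3)*factorial(k) matches t_k.

Yes. s_k = (4*k**2 - k + 3)*factorial(k).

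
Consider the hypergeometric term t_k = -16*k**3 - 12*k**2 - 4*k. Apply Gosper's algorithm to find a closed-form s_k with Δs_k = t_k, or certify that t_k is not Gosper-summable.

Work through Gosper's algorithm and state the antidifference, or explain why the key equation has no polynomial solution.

Ratio r(k) = (4*k**3 + 15*k**2 + 19*k + 8)/(k*(4*k**2 + 3*k + 1)).
Gosper form: A/B · C(k+1)/C(k) with A=1, B=1, C=k**3 + 3*k**2/4 + k/4.
Set up (1)·f(k+1) − (1)·f(k) − (k**3 + 3*k**2/4 + k/4) = 0.
deg f ≤ 4 (via 0,0,3).
Match coefficients ⇒ f(k) = k**3*(k - 1)/4.
R(k) = B(k−1)·f(k)/C(k) = k**2*(k - 1)/(4*k**2 + 3*k + 1); s_k = R·t_k = 4*k**3*(1 - k).
Verify: 4*k*(k**2*(k - 1) - (k + 1)**3) matches t_k.

s_k = 4*k**3*(1 - k)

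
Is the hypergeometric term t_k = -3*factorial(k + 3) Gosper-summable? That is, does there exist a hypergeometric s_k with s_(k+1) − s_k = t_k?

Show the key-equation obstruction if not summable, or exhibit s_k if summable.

Step 1: r(k) = k + 4.
A = k + 4, B = 1, C = 1.
Solve (k + 4)·f(k+1) − (1)·f(k) = 1.
From deg A=1, deg B=0, deg C=0: d=-1.
d = -1 < 0 ⇒ no nonzero polynomial f; not summable.

No — key equation has no polynomial f.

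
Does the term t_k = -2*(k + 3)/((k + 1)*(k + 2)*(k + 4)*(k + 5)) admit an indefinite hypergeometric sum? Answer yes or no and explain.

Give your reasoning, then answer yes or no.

Yes. s_k = k*(-k - 5)/(4*(k**2 + 5*k + 4)).

The ratio is (k + 1)*(k + 4)**2/((k + 3)**2*(k + 6)).
Factor: A=k + 1; B=k + 6; C=k**2 + 6*k + 9.
Need (k + 1)·f(k+1) − (k + 5)·f(k) = k**2 + 6*k + 9.
deg f ≤ 4 (via 1,1,2).
Match coefficients ⇒ f(k) = k*(k + 2)*(k + 3)*(k + 5)/8.
R(k) = B(k−1)·f(k)/C(k) = k*(k + 2)*(k + 5)**2/(8*(k + 3)); s_k = R·t_k = k*(-k - 5)/(4*(k**2 + 5*k + 4)).
Verify: 2*(-k - 3)/(k**4 + 12*k**3 + 49*k**2 + 78*k + 40) matches t_k.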